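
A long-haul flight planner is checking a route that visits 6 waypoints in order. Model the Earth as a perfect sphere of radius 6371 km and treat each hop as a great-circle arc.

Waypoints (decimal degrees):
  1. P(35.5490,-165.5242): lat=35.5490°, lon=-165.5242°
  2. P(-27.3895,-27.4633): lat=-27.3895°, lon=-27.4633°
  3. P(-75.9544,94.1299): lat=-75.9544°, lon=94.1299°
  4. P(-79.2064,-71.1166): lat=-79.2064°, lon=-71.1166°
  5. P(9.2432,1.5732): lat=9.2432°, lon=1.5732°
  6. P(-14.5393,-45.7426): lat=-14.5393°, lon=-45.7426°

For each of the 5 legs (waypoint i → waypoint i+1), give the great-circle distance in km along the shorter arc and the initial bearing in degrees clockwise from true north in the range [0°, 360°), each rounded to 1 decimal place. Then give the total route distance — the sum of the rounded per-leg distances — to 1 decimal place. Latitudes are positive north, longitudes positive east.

Leg 1: dist=15967.0 km, bearing=89.1°
Leg 2: dist=7842.0 km, bearing=167.3°
Leg 3: dist=2739.2 km, bearing=186.6°
Leg 4: dist=10663.5 km, bearing=71.3°
Leg 5: dist=5848.7 km, bearing=243.6°
Total: 43060.4 km

Leg 1: φ1=0.6204471, φ2=-0.4780370, Δφ=-1.0984841, Δλ=2.4096173 rad; a=sin²(Δφ/2)+cosφ1·cosφ2·sin²(Δλ/2)=0.9024175538; c=2·atan2(√a, √(1-a))=2.506193911; dist=6371·c=15966.961 ≈ 15967.0 km; running total=15967.0 km
Leg 1 bearing: y=sinΔλ·cosφ2=0.59341919, x=cosφ1·sinφ2-sinφ1·cosφ2·cosΔλ=0.00970140; θ=atan2(y, x)=89.0634° ≈ 89.1°
Leg 2: φ1=-0.4780370, φ2=-1.3256544, Δφ=-0.8476174, Δλ=2.1222017 rad; a=sin²(Δφ/2)+cosφ1·cosφ2·sin²(Δλ/2)=0.3333037925; c=2·atan2(√a, √(1-a))=1.230896751; dist=6371·c=7842.043 ≈ 7842.0 km; running total=23809.0 km
Leg 2 bearing: y=sinΔλ·cosφ2=0.20672415, x=cosφ1·sinφ2-sinφ1·cosφ2·cosΔλ=-0.91984489; θ=atan2(y, x)=167.3339° ≈ 167.3°
Leg 3: φ1=-1.3256544, φ2=-1.3824125, Δφ=-0.0567581, Δλ=-2.8840955 rad; a=sin²(Δφ/2)+cosφ1·cosφ2·sin²(Δλ/2)=0.0455056254; c=2·atan2(√a, √(1-a))=0.429944825; dist=6371·c=2739.178 ≈ 2739.2 km; running total=26548.2 km
Leg 3 bearing: y=sinΔλ·cosφ2=-0.04769077, x=cosφ1·sinφ2-sinφ1·cosφ2·cosΔλ=-0.41408338; θ=atan2(y, x)=-173.4301° <0 so +360° → 186.5699° ≈ 186.6°
Leg 4: φ1=-1.3824125, φ2=0.1613243, Δφ=1.5437367, Δλ=1.2686763 rad; a=sin²(Δφ/2)+cosφ1·cosφ2·sin²(Δλ/2)=0.5513927475; c=2·atan2(√a, √(1-a))=1.673763673; dist=6371·c=10663.548 ≈ 10663.5 km; running total=37211.7 km
Leg 4 bearing: y=sinΔλ·cosφ2=0.94231138, x=cosφ1·sinφ2-sinφ1·cosφ2·cosΔλ=0.31856617; θ=atan2(y, x)=71.3212° ≈ 71.3°
Leg 5: φ1=0.1613243, φ2=-0.2537587, Δφ=-0.4150829, Δλ=-0.8258165 rad; a=sin²(Δφ/2)+cosφ1·cosφ2·sin²(Δλ/2)=0.1962996251; c=2·atan2(√a, √(1-a))=0.918011830; dist=6371·c=5848.653 ≈ 5848.7 km; running total=43060.4 km
Leg 5 bearing: y=sinΔλ·cosφ2=-0.71156044, x=cosφ1·sinφ2-sinφ1·cosφ2·cosΔλ=-0.35319409; θ=atan2(y, x)=-116.3982° <0 so +360° → 243.6018° ≈ 243.6°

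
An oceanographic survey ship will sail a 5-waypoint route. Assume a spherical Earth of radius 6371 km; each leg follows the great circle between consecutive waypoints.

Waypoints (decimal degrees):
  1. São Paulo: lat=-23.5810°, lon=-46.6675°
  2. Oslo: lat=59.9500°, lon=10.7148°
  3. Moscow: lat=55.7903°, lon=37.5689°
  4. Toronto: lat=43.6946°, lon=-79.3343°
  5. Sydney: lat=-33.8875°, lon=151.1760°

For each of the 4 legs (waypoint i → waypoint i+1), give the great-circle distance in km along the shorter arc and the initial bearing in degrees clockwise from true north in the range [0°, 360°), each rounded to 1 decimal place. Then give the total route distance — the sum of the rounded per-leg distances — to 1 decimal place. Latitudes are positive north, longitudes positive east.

Leg 1: φ1=-0.4115661, φ2=1.0463249, Δφ=1.4578910, Δλ=1.0015101 rad; a=sin²(Δφ/2)+cosφ1·cosφ2·sin²(Δλ/2)=0.5494457850; c=2·atan2(√a, √(1-a))=1.669849796; dist=6371·c=10638.613 ≈ 10638.6 km; running total=10638.6 km
Leg 1 bearing: y=sinΔλ·cosφ2=0.42177936, x=cosφ1·sinφ2-sinφ1·cosφ2·cosΔλ=0.90128943; θ=atan2(y, x)=25.0783° ≈ 25.1°
Leg 2: φ1=1.0463249, φ2=0.9737244, Δφ=-0.0726005, Δλ=0.4686925 rad; a=sin²(Δφ/2)+cosφ1·cosφ2·sin²(Δλ/2)=0.0164976190; c=2·atan2(√a, √(1-a))=0.257597745; dist=6371·c=1641.155 ≈ 1641.2 km; running total=12279.8 km
Leg 2 bearing: y=sinΔλ·cosφ2=0.25396763, x=cosφ1·sinφ2-sinφ1·cosφ2·cosΔλ=-0.02005576; θ=atan2(y, x)=94.5153° ≈ 94.5°
Leg 3: φ1=0.9737244, φ2=0.7626146, Δφ=-0.2111098, Δλ=-2.0403457 rad; a=sin²(Δφ/2)+cosφ1·cosφ2·sin²(Δλ/2)=0.3063220968; c=2·atan2(√a, √(1-a))=1.173034574; dist=6371·c=7473.403 ≈ 7473.4 km; running total=19753.2 km
Leg 3 bearing: y=sinΔλ·cosφ2=-0.64478011, x=cosφ1·sinφ2-sinφ1·cosφ2·cosΔλ=0.65894923; θ=atan2(y, x)=-44.3773° <0 so +360° → 315.6227° ≈ 315.6°
Leg 4: φ1=0.7626146, φ2=-0.5914485, Δφ=-1.3540631, Δλ=4.0231637 rad; a=sin²(Δφ/2)+cosφ1·cosφ2·sin²(Δλ/2)=0.8834363627; c=2·atan2(√a, √(1-a))=2.444750523; dist=6371·c=15575.506 ≈ 15575.5 km; running total=35328.7 km
Leg 4 bearing: y=sinΔλ·cosφ2=-0.64064667, x=cosφ1·sinφ2-sinφ1·cosφ2·cosΔλ=-0.03844558; θ=atan2(y, x)=-93.4342° <0 so +360° → 266.5658° ≈ 266.6°

Leg 1: dist=10638.6 km, bearing=25.1°
Leg 2: dist=1641.2 km, bearing=94.5°
Leg 3: dist=7473.4 km, bearing=315.6°
Leg 4: dist=15575.5 km, bearing=266.6°
Total: 35328.7 km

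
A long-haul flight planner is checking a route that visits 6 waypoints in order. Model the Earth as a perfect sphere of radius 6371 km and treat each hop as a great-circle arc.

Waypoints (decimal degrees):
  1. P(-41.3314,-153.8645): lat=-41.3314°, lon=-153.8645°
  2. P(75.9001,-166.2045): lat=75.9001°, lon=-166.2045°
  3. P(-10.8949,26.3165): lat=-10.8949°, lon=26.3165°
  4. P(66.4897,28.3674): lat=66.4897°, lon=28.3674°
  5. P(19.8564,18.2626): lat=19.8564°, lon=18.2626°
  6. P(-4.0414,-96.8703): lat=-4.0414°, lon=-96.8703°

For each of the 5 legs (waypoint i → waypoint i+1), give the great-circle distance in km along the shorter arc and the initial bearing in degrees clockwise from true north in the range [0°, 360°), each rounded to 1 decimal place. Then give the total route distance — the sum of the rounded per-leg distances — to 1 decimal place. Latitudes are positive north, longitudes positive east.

Leg 1: dist=13065.9 km, bearing=356.6°
Leg 2: dist=12746.9 km, bearing=346.5°
Leg 3: dist=8606.4 km, bearing=0.8°
Leg 4: dist=5236.2 km, bearing=193.0°
Leg 5: dist=12786.0 km, bearing=274.9°
Total: 52441.4 km

Leg 1: φ1=-0.7213690, φ2=1.3247066, Δφ=2.0460757, Δλ=-0.2153736 rad; a=sin²(Δφ/2)+cosφ1·cosφ2·sin²(Δλ/2)=0.7309065691; c=2·atan2(√a, √(1-a))=2.050834617; dist=6371·c=13065.867 ≈ 13065.9 km; running total=13065.9 km
Leg 1 bearing: y=sinΔλ·cosφ2=-0.05206320, x=cosφ1·sinφ2-sinφ1·cosφ2·cosΔλ=0.88544794; θ=atan2(y, x)=-3.3650° <0 so +360° → 356.6350° ≈ 356.6°
Leg 2: φ1=1.3247066, φ2=-0.1901519, Δφ=-1.5148585, Δλ=3.3601253 rad; a=sin²(Δφ/2)+cosφ1·cosφ2·sin²(Δλ/2)=0.7084232445; c=2·atan2(√a, √(1-a))=2.000769578; dist=6371·c=12746.903 ≈ 12746.9 km; running total=25812.8 km
Leg 2 bearing: y=sinΔλ·cosφ2=-0.21288977, x=cosφ1·sinφ2-sinφ1·cosφ2·cosΔλ=0.88369505; θ=atan2(y, x)=-13.5449° <0 so +360° → 346.4551° ≈ 346.5°
Leg 3: φ1=-0.1901519, φ2=1.1604642, Δφ=1.3506161, Δλ=0.0357950 rad; a=sin²(Δφ/2)+cosφ1·cosφ2·sin²(Δλ/2)=0.3909226929; c=2·atan2(√a, √(1-a))=1.350873188; dist=6371·c=8606.413 ≈ 8606.4 km; running total=34419.2 km
Leg 3 bearing: y=sinΔλ·cosφ2=0.01427606, x=cosφ1·sinφ2-sinφ1·cosφ2·cosΔλ=0.97580980; θ=atan2(y, x)=0.8382° ≈ 0.8°
Leg 4: φ1=1.1604642, φ2=0.3465596, Δφ=-0.8139046, Δλ=-0.1763620 rad; a=sin²(Δφ/2)+cosφ1·cosφ2·sin²(Δλ/2)=0.1595773821; c=2·atan2(√a, √(1-a))=0.821880290; dist=6371·c=5236.199 ≈ 5236.2 km; running total=39655.4 km
Leg 4 bearing: y=sinΔλ·cosφ2=-0.16501820, x=cosφ1·sinφ2-sinφ1·cosφ2·cosΔλ=-0.71359565; θ=atan2(y, x)=-166.9793° <0 so +360° → 193.0207° ≈ 193.0°
Leg 5: φ1=0.3465596, φ2=-0.0705357, Δφ=-0.4170953, Δλ=-2.0094482 rad; a=sin²(Δφ/2)+cosφ1·cosφ2·sin²(Δλ/2)=0.7112068542; c=2·atan2(√a, √(1-a))=2.006902952; dist=6371·c=12785.979 ≈ 12786.0 km; running total=52441.4 km
Leg 5 bearing: y=sinΔλ·cosφ2=-0.90307387, x=cosφ1·sinφ2-sinφ1·cosφ2·cosΔλ=0.07761595; θ=atan2(y, x)=-85.0877° <0 so +360° → 274.9123° ≈ 274.9°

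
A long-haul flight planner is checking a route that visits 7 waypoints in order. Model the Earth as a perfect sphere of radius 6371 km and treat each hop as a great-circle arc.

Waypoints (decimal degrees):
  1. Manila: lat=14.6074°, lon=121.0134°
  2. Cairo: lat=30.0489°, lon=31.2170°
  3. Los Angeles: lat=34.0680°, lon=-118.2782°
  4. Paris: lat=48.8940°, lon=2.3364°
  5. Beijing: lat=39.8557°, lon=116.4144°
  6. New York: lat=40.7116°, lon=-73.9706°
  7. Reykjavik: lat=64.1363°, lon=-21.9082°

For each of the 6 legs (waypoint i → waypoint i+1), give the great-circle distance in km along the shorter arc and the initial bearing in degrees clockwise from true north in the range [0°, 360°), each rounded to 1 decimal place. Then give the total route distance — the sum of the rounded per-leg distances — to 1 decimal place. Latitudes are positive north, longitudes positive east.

Leg 1: φ1=0.2549472, φ2=0.5244522, Δφ=0.2695050, Δλ=-1.5672428 rad; a=sin²(Δφ/2)+cosφ1·cosφ2·sin²(Δλ/2)=0.4353700037; c=2·atan2(√a, √(1-a))=1.441173652; dist=6371·c=9181.717 ≈ 9181.7 km; running total=9181.7 km
Leg 1 bearing: y=sinΔλ·cosφ2=-0.86559289, x=cosφ1·sinφ2-sinφ1·cosφ2·cosΔλ=0.48377764; θ=atan2(y, x)=-60.7993° <0 so +360° → 299.2007° ≈ 299.2°
Leg 2: φ1=0.5244522, φ2=0.5945988, Δφ=0.0701465, Δλ=-2.6091835 rad; a=sin²(Δφ/2)+cosφ1·cosφ2·sin²(Δλ/2)=0.6686443568; c=2·atan2(√a, √(1-a))=1.914831679; dist=6371·c=12199.393 ≈ 12199.4 km; running total=21381.1 km
Leg 2 bearing: y=sinΔλ·cosφ2=-0.42049104, x=cosφ1·sinφ2-sinφ1·cosφ2·cosΔλ=0.84227289; θ=atan2(y, x)=-26.5299° <0 so +360° → 333.4701° ≈ 333.5°
Leg 3: φ1=0.5945988, φ2=0.8533613, Δφ=0.2587625, Δλ=2.1051219 rad; a=sin²(Δφ/2)+cosφ1·cosφ2·sin²(Δλ/2)=0.4276312061; c=2·atan2(√a, √(1-a))=1.425548564; dist=6371·c=9082.170 ≈ 9082.2 km; running total=30463.3 km
Leg 3 bearing: y=sinΔλ·cosφ2=0.56581312, x=cosφ1·sinφ2-sinφ1·cosφ2·cosΔλ=0.81173058; θ=atan2(y, x)=34.8783° ≈ 34.9°
Leg 4: φ1=0.8533613, φ2=0.6956132, Δφ=-0.1577481, Δλ=1.9910367 rad; a=sin²(Δφ/2)+cosφ1·cosφ2·sin²(Δλ/2)=0.3615132514; c=2·atan2(√a, √(1-a))=1.290153382; dist=6371·c=8219.567 ≈ 8219.6 km; running total=38682.9 km
Leg 4 bearing: y=sinΔλ·cosφ2=0.70086739, x=cosφ1·sinφ2-sinφ1·cosφ2·cosΔλ=0.65732076; θ=atan2(y, x)=46.8364° ≈ 46.8°
Leg 5: φ1=0.6956132, φ2=0.7105515, Δφ=0.0149383, Δλ=-3.3228451 rad; a=sin²(Δφ/2)+cosφ1·cosφ2·sin²(Δλ/2)=0.5771784497; c=2·atan2(√a, √(1-a))=1.725772845; dist=6371·c=10994.899 ≈ 10994.9 km; running total=49677.8 km
Leg 5 bearing: y=sinΔλ·cosφ2=0.13663874, x=cosφ1·sinφ2-sinφ1·cosφ2·cosΔλ=0.97852123; θ=atan2(y, x)=7.9493° ≈ 7.9°
Leg 6: φ1=0.7105515, φ2=1.1193896, Δφ=0.4088381, Δλ=0.9086603 rad; a=sin²(Δφ/2)+cosφ1·cosφ2·sin²(Δλ/2)=0.1048938748; c=2·atan2(√a, √(1-a))=0.659641064; dist=6371·c=4202.573 ≈ 4202.6 km; running total=53880.4 km
Leg 6 bearing: y=sinΔλ·cosφ2=0.34404763, x=cosφ1·sinφ2-sinφ1·cosφ2·cosΔλ=0.50714478; θ=atan2(y, x)=34.1530° ≈ 34.2°

Leg 1: dist=9181.7 km, bearing=299.2°
Leg 2: dist=12199.4 km, bearing=333.5°
Leg 3: dist=9082.2 km, bearing=34.9°
Leg 4: dist=8219.6 km, bearing=46.8°
Leg 5: dist=10994.9 km, bearing=7.9°
Leg 6: dist=4202.6 km, bearing=34.2°
Total: 53880.4 km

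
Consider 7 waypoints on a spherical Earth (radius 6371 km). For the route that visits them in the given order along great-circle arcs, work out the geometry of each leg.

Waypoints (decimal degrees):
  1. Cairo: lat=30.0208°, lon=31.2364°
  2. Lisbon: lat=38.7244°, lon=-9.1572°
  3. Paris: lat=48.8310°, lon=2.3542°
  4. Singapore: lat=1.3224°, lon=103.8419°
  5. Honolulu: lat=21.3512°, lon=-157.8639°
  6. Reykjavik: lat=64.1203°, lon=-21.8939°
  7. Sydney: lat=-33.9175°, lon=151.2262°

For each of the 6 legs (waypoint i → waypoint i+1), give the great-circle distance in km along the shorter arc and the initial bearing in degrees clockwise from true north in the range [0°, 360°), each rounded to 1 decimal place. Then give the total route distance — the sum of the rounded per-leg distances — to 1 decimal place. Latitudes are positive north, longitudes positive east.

Leg 1: dist=3798.7 km, bearing=295.8°
Leg 2: dist=1451.7 km, bearing=35.6°
Leg 3: dist=10733.5 km, bearing=80.4°
Leg 4: dist=10811.9 km, bearing=68.3°
Leg 5: dist=9782.7 km, bearing=17.7°
Leg 6: dist=16623.8 km, bearing=11.3°
Total: 53202.3 km

Leg 1: φ1=0.5239618, φ2=0.6758683, Δφ=0.1519065, Δλ=-0.7050013 rad; a=sin²(Δφ/2)+cosφ1·cosφ2·sin²(Δλ/2)=0.0862738258; c=2·atan2(√a, √(1-a))=0.596240860; dist=6371·c=3798.651 ≈ 3798.7 km; running total=3798.7 km
Leg 1 bearing: y=sinΔλ·cosφ2=-0.50557349, x=cosφ1·sinφ2-sinφ1·cosφ2·cosΔλ=0.24437278; θ=atan2(y, x)=-64.2028° <0 so +360° → 295.7972° ≈ 295.8°
Leg 2: φ1=0.6758683, φ2=0.8522617, Δφ=0.1763934, Δλ=0.2009118 rad; a=sin²(Δφ/2)+cosφ1·cosφ2·sin²(Δλ/2)=0.0129237211; c=2·atan2(√a, √(1-a))=0.227857695; dist=6371·c=1451.681 ≈ 1451.7 km; running total=5250.4 km
Leg 2 bearing: y=sinΔλ·cosφ2=0.13136872, x=cosφ1·sinφ2-sinφ1·cosφ2·cosΔλ=0.18376358; θ=atan2(y, x)=35.5602° ≈ 35.6°
Leg 3: φ1=0.8522617, φ2=0.0230802, Δφ=-0.8291815, Δλ=1.7712945 rad; a=sin²(Δφ/2)+cosφ1·cosφ2·sin²(Δλ/2)=0.5568471915; c=2·atan2(√a, √(1-a))=1.684737089; dist=6371·c=10733.460 ≈ 10733.5 km; running total=15983.9 km
Leg 3 bearing: y=sinΔλ·cosφ2=0.97970648, x=cosφ1·sinφ2-sinφ1·cosφ2·cosΔλ=0.16507211; θ=atan2(y, x)=80.4360° ≈ 80.4°
Leg 4: φ1=0.0230802, φ2=0.3726487, Δφ=0.3495685, Δλ=-4.5676279 rad; a=sin²(Δφ/2)+cosφ1·cosφ2·sin²(Δλ/2)=0.5629585128; c=2·atan2(√a, √(1-a))=1.697048487; dist=6371·c=10811.896 ≈ 10811.9 km; running total=26795.8 km
Leg 4 bearing: y=sinΔλ·cosφ2=0.92162453, x=cosφ1·sinφ2-sinφ1·cosφ2·cosΔλ=0.36708736; θ=atan2(y, x)=68.2824° ≈ 68.3°
Leg 5: φ1=0.3726487, φ2=1.1191104, Δφ=0.7464616, Δλ=2.3731242 rad; a=sin²(Δφ/2)+cosφ1·cosφ2·sin²(Δλ/2)=0.4823557595; c=2·atan2(√a, √(1-a))=1.535500518; dist=6371·c=9782.674 ≈ 9782.7 km; running total=36578.5 km
Leg 5 bearing: y=sinΔλ·cosφ2=0.30337096, x=cosφ1·sinφ2-sinφ1·cosφ2·cosΔλ=0.95221887; θ=atan2(y, x)=17.6716° ≈ 17.7°
Leg 6: φ1=1.1191104, φ2=-0.5919720, Δφ=-1.7110824, Δλ=3.0215157 rad; a=sin²(Δφ/2)+cosφ1·cosφ2·sin²(Δλ/2)=0.9308210425; c=2·atan2(√a, √(1-a))=2.609292698; dist=6371·c=16623.804 ≈ 16623.8 km; running total=53202.3 km
Leg 6 bearing: y=sinΔλ·cosφ2=0.09940557, x=cosφ1·sinφ2-sinφ1·cosφ2·cosΔλ=0.49768610; θ=atan2(y, x)=11.2954° ≈ 11.3°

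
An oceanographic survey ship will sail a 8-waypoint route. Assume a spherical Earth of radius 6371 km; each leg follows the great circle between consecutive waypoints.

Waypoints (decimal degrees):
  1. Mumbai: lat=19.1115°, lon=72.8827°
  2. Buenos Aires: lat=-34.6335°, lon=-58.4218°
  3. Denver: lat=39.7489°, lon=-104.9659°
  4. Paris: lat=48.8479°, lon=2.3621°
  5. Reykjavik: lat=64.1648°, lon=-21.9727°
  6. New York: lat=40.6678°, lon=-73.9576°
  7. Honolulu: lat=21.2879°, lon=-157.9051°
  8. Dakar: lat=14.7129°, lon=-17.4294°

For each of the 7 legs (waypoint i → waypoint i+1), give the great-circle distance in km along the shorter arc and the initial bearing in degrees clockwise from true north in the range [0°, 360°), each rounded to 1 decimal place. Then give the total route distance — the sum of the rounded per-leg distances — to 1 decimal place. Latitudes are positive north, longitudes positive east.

Leg 1: φ1=0.3335586, φ2=-0.6044686, Δφ=-0.9380272, Δλ=-2.2916958 rad; a=sin²(Δφ/2)+cosφ1·cosφ2·sin²(Δλ/2)=0.8496203068; c=2·atan2(√a, √(1-a))=2.345131023; dist=6371·c=14940.830 ≈ 14940.8 km; running total=14940.8 km
Leg 1 bearing: y=sinΔλ·cosφ2=-0.61810064, x=cosφ1·sinφ2-sinφ1·cosφ2·cosΔλ=-0.35918541; θ=atan2(y, x)=-120.1614° <0 so +360° → 239.8386° ≈ 239.8°
Leg 2: φ1=-0.6044686, φ2=0.6937492, Δφ=1.2982178, Δλ=-0.8123478 rad; a=sin²(Δφ/2)+cosφ1·cosφ2·sin²(Δλ/2)=0.4641448322; c=2·atan2(√a, √(1-a))=1.499024388; dist=6371·c=9550.284 ≈ 9550.3 km; running total=24491.1 km
Leg 2 bearing: y=sinΔλ·cosφ2=-0.55811425, x=cosφ1·sinφ2-sinφ1·cosφ2·cosΔλ=0.82665961; θ=atan2(y, x)=-34.0250° <0 so +360° → 325.9750° ≈ 326.0°
Leg 3: φ1=0.6937492, φ2=0.8525567, Δφ=0.1588075, Δλ=1.8732270 rad; a=sin²(Δφ/2)+cosφ1·cosφ2·sin²(Δλ/2)=0.3346146361; c=2·atan2(√a, √(1-a))=1.233676170; dist=6371·c=7859.751 ≈ 7859.8 km; running total=32350.9 km
Leg 3 bearing: y=sinΔλ·cosφ2=0.62819438, x=cosφ1·sinφ2-sinφ1·cosφ2·cosΔλ=0.70424609; θ=atan2(y, x)=41.7333° ≈ 41.7°
Leg 4: φ1=0.8525567, φ2=1.1198870, Δφ=0.2673303, Δλ=-0.4247224 rad; a=sin²(Δφ/2)+cosφ1·cosφ2·sin²(Δλ/2)=0.0304996287; c=2·atan2(√a, √(1-a))=0.351083178; dist=6371·c=2236.751 ≈ 2236.8 km; running total=34587.7 km
Leg 4 bearing: y=sinΔλ·cosφ2=-0.17957263, x=cosφ1·sinφ2-sinφ1·cosφ2·cosΔλ=0.29331089; θ=atan2(y, x)=-31.4761° <0 so +360° → 328.5239° ≈ 328.5°
Leg 5: φ1=1.1198870, φ2=0.7097870, Δφ=-0.4101000, Δλ=-0.9073077 rad; a=sin²(Δφ/2)+cosφ1·cosφ2·sin²(Δλ/2)=0.1049453262; c=2·atan2(√a, √(1-a))=0.659808959; dist=6371·c=4203.643 ≈ 4203.6 km; running total=38791.3 km
Leg 5 bearing: y=sinΔλ·cosφ2=-0.59758361, x=cosφ1·sinφ2-sinφ1·cosφ2·cosΔλ=-0.13645895; θ=atan2(y, x)=-102.8630° <0 so +360° → 257.1370° ≈ 257.1°
Leg 6: φ1=0.7097870, φ2=0.3715439, Δφ=-0.3382431, Δλ=-1.4651603 rad; a=sin²(Δφ/2)+cosφ1·cosφ2·sin²(Δλ/2)=0.3444441691; c=2·atan2(√a, √(1-a))=1.254433807; dist=6371·c=7991.998 ≈ 7992.0 km; running total=46783.3 km
Leg 6 bearing: y=sinΔλ·cosφ2=-0.92657396, x=cosφ1·sinφ2-sinφ1·cosφ2·cosΔλ=0.21135331; θ=atan2(y, x)=-77.1506° <0 so +360° → 282.8494° ≈ 282.8°
Leg 7: φ1=0.3715439, φ2=0.2567885, Δφ=-0.1147554, Δλ=2.4517635 rad; a=sin²(Δφ/2)+cosφ1·cosφ2·sin²(Δλ/2)=0.8014750343; c=2·atan2(√a, √(1-a))=2.217990143; dist=6371·c=14130.815 ≈ 14130.8 km; running total=60914.1 km
Leg 7 bearing: y=sinΔλ·cosφ2=0.61553807, x=cosφ1·sinφ2-sinφ1·cosφ2·cosΔλ=0.50750774; θ=atan2(y, x)=50.4946° ≈ 50.5°

Leg 1: dist=14940.8 km, bearing=239.8°
Leg 2: dist=9550.3 km, bearing=326.0°
Leg 3: dist=7859.8 km, bearing=41.7°
Leg 4: dist=2236.8 km, bearing=328.5°
Leg 5: dist=4203.6 km, bearing=257.1°
Leg 6: dist=7992.0 km, bearing=282.8°
Leg 7: dist=14130.8 km, bearing=50.5°
Total: 60914.1 km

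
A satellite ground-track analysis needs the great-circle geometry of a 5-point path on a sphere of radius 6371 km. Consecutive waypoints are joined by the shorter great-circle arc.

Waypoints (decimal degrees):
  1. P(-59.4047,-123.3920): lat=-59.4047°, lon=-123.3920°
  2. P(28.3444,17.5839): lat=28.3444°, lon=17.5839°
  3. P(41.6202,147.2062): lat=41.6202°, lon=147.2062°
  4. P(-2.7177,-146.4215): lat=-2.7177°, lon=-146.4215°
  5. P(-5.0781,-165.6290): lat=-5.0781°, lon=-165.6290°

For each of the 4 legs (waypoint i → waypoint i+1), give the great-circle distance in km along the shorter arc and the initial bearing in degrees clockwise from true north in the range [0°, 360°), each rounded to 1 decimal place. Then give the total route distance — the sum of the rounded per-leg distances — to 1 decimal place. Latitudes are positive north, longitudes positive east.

Leg 1: φ1=-1.0368076, φ2=0.4947031, Δφ=1.5315107, Δλ=2.4604936 rad; a=sin²(Δφ/2)+cosφ1·cosφ2·sin²(Δλ/2)=0.8783393384; c=2·atan2(√a, √(1-a))=2.429014266; dist=6371·c=15475.2499 ≈ 15475.2 km; running total=15475.2 km
Leg 1 bearing: y=sinΔλ·cosφ2=0.55415863, x=cosφ1·sinφ2-sinφ1·cosφ2·cosΔλ=-0.34690862; θ=atan2(y, x)=122.0470° ≈ 122.0°
Leg 2: φ1=0.4947031, φ2=0.7264095, Δφ=0.2317064, Δλ=2.2623359 rad; a=sin²(Δφ/2)+cosφ1·cosφ2·sin²(Δλ/2)=0.5521226473; c=2·atan2(√a, √(1-a))=1.675231358; dist=6371·c=10672.899 ≈ 10672.9 km; running total=26148.1 km
Leg 2 bearing: y=sinΔλ·cosφ2=0.57582243, x=cosφ1·sinφ2-sinφ1·cosφ2·cosΔλ=0.81090162; θ=atan2(y, x)=35.3786° ≈ 35.4°
Leg 3: φ1=0.7264095, φ2=-0.0474328, Δφ=-0.7738423, Δλ=-5.1247701 rad; a=sin²(Δφ/2)+cosφ1·cosφ2·sin²(Δλ/2)=0.3661059508; c=2·atan2(√a, √(1-a))=1.299699778; dist=6371·c=8280.387 ≈ 8280.4 km; running total=34428.5 km
Leg 3 bearing: y=sinΔλ·cosφ2=0.91513863, x=cosφ1·sinφ2-sinφ1·cosφ2·cosΔλ=-0.30134833; θ=atan2(y, x)=108.2263° ≈ 108.2°
Leg 4: φ1=-0.0474328, φ2=-0.0886296, Δφ=-0.0411968, Δλ=-0.3352341 rad; a=sin²(Δφ/2)+cosφ1·cosφ2·sin²(Δλ/2)=0.0281171476; c=2·atan2(√a, √(1-a))=0.336955172; dist=6371·c=2146.741 ≈ 2146.7 km; running total=36575.2 km
Leg 4 bearing: y=sinΔλ·cosφ2=-0.32769897, x=cosφ1·sinφ2-sinφ1·cosφ2·cosΔλ=-0.04381418; θ=atan2(y, x)=-97.6154° <0 so +360° → 262.3846° ≈ 262.4°

Leg 1: dist=15475.2 km, bearing=122.0°
Leg 2: dist=10672.9 km, bearing=35.4°
Leg 3: dist=8280.4 km, bearing=108.2°
Leg 4: dist=2146.7 km, bearing=262.4°
Total: 36575.2 km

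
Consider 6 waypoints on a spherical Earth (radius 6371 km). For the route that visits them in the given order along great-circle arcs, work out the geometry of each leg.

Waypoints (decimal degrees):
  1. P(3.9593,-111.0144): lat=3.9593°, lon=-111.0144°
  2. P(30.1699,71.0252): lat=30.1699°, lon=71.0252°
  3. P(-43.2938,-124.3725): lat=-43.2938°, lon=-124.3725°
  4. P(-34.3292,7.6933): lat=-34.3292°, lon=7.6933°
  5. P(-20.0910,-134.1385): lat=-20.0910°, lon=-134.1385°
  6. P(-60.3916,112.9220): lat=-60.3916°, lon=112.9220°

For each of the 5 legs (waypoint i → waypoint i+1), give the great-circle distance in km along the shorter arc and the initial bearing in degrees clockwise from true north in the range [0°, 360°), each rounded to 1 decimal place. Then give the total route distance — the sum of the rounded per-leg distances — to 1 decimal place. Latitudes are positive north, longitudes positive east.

Leg 1: φ1=0.0691028, φ2=0.5265641, Δφ=0.4574613, Δλ=3.1771904 rad; a=sin²(Δφ/2)+cosφ1·cosφ2·sin²(Δλ/2)=0.9136140495; c=2·atan2(√a, √(1-a))=2.544952561; dist=6371·c=16213.893 ≈ 16213.9 km; running total=16213.9 km
Leg 1 bearing: y=sinΔλ·cosφ2=-0.03076913, x=cosφ1·sinφ2-sinφ1·cosφ2·cosΔλ=0.56102311; θ=atan2(y, x)=-3.1392° <0 so +360° → 356.8608° ≈ 356.9°
Leg 2: φ1=0.5265641, φ2=-0.7556194, Δφ=-1.2821834, Δλ=-3.4103332 rad; a=sin²(Δφ/2)+cosφ1·cosφ2·sin²(Δλ/2)=0.9756475029; c=2·atan2(√a, √(1-a))=2.828206075; dist=6371·c=18018.501 ≈ 18018.5 km; running total=34232.4 km
Leg 2 bearing: y=sinΔλ·cosφ2=0.19325605, x=cosφ1·sinφ2-sinφ1·cosφ2·cosΔλ=-0.24018725; θ=atan2(y, x)=141.1796° ≈ 141.2°
Leg 3: φ1=-0.7556194, φ2=-0.5991576, Δφ=0.1564618, Δλ=2.3049830 rad; a=sin²(Δφ/2)+cosφ1·cosφ2·sin²(Δλ/2)=0.5079911348; c=2·atan2(√a, √(1-a))=1.586779277; dist=6371·c=10109.371 ≈ 10109.4 km; running total=44341.8 km
Leg 3 bearing: y=sinΔλ·cosφ2=0.61306217, x=cosφ1·sinφ2-sinφ1·cosφ2·cosΔλ=-0.78987299; θ=atan2(y, x)=142.1831° ≈ 142.2°
Leg 4: φ1=-0.5991576, φ2=-0.3506541, Δφ=0.2485035, Δλ=-2.4754319 rad; a=sin²(Δφ/2)+cosφ1·cosφ2·sin²(Δλ/2)=0.7080108849; c=2·atan2(√a, √(1-a))=1.999862462; dist=6371·c=12741.124 ≈ 12741.1 km; running total=57082.9 km
Leg 4 bearing: y=sinΔλ·cosφ2=-0.58036743, x=cosφ1·sinφ2-sinφ1·cosφ2·cosΔλ=-0.70007109; θ=atan2(y, x)=-140.3409° <0 so +360° → 219.6591° ≈ 219.7°
Leg 5: φ1=-0.3506541, φ2=-1.0540323, Δφ=-0.7033782, Δλ=4.3120192 rad; a=sin²(Δφ/2)+cosφ1·cosφ2·sin²(Δλ/2)=0.4410963077; c=2·atan2(√a, √(1-a))=1.452714726; dist=6371·c=9255.246 ≈ 9255.2 km; running total=66338.1 km
Leg 5 bearing: y=sinΔλ·cosφ2=-0.45499681, x=cosφ1·sinφ2-sinφ1·cosφ2·cosΔλ=-0.88266603; θ=atan2(y, x)=-152.7298° <0 so +360° → 207.2702° ≈ 207.3°

Leg 1: dist=16213.9 km, bearing=356.9°
Leg 2: dist=18018.5 km, bearing=141.2°
Leg 3: dist=10109.4 km, bearing=142.2°
Leg 4: dist=12741.1 km, bearing=219.7°
Leg 5: dist=9255.2 km, bearing=207.3°
Total: 66338.1 km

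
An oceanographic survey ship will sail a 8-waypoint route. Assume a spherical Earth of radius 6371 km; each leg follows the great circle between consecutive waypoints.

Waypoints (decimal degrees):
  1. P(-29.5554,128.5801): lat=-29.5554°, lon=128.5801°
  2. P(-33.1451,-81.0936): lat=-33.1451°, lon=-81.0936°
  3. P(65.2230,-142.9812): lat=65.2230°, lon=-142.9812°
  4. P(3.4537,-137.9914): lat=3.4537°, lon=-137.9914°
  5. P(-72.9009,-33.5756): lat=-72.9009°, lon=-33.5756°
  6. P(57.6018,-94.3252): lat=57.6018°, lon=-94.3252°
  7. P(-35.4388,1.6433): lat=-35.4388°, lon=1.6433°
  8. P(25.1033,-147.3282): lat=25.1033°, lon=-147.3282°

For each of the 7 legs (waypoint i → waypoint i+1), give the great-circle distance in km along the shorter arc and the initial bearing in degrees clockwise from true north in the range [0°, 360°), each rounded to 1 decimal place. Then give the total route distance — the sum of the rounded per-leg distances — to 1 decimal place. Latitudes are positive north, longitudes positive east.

Leg 1: φ1=-0.5158390, φ2=-0.5784911, Δφ=-0.0626521, Δλ=-3.6594964 rad; a=sin²(Δφ/2)+cosφ1·cosφ2·sin²(Δλ/2)=0.6815632336; c=2·atan2(√a, √(1-a))=1.942417550; dist=6371·c=12375.142 ≈ 12375.1 km; running total=12375.1 km
Leg 1 bearing: y=sinΔλ·cosφ2=0.41450801, x=cosφ1·sinφ2-sinφ1·cosφ2·cosΔλ=-0.83445928; θ=atan2(y, x)=153.5846° ≈ 153.6°
Leg 2: φ1=-0.5784911, φ2=1.1383561, Δφ=1.7168472, Δλ=-1.0801424 rad; a=sin²(Δφ/2)+cosφ1·cosφ2·sin²(Δλ/2)=0.6655428688; c=2·atan2(√a, √(1-a))=1.908250303; dist=6371·c=12157.463 ≈ 12157.5 km; running total=24532.6 km
Leg 2 bearing: y=sinΔλ·cosφ2=-0.36964574, x=cosφ1·sinφ2-sinφ1·cosφ2·cosΔλ=0.86818446; θ=atan2(y, x)=-23.0628° <0 so +360° → 336.9372° ≈ 336.9°
Leg 3: φ1=1.1383561, φ2=0.0602784, Δφ=-1.0780777, Δλ=0.0870884 rad; a=sin²(Δφ/2)+cosφ1·cosφ2·sin²(Δλ/2)=0.2642812305; c=2·atan2(√a, √(1-a))=1.079876209; dist=6371·c=6879.891 ≈ 6879.9 km; running total=31412.5 km
Leg 3 bearing: y=sinΔλ·cosφ2=0.08682043, x=cosφ1·sinφ2-sinφ1·cosφ2·cosΔλ=-0.87761544; θ=atan2(y, x)=174.3502° ≈ 174.4°
Leg 4: φ1=0.0602784, φ2=-1.2723607, Δφ=-1.3326392, Δλ=1.8223995 rad; a=sin²(Δφ/2)+cosφ1·cosφ2·sin²(Δλ/2)=0.5653229054; c=2·atan2(√a, √(1-a))=1.701816672; dist=6371·c=10842.274 ≈ 10842.3 km; running total=42254.8 km
Leg 4 bearing: y=sinΔλ·cosφ2=0.28476779, x=cosφ1·sinφ2-sinφ1·cosφ2·cosΔλ=-0.94965203; θ=atan2(y, x)=163.3078° ≈ 163.3°
Leg 5: φ1=-1.2723607, φ2=1.0053411, Δφ=2.2777018, Δλ=-1.0602805 rad; a=sin²(Δφ/2)+cosφ1·cosφ2·sin²(Δλ/2)=0.8650224692; c=2·atan2(√a, √(1-a))=2.389184032; dist=6371·c=15221.491 ≈ 15221.5 km; running total=57476.3 km
Leg 5 bearing: y=sinΔλ·cosφ2=-0.46748177, x=cosφ1·sinφ2-sinφ1·cosφ2·cosΔλ=0.49849291; θ=atan2(y, x)=-43.1612° <0 so +360° → 316.8388° ≈ 316.8°
Leg 6: φ1=1.0053411, φ2=-0.6185237, Δφ=-1.6238648, Δλ=1.6749663 rad; a=sin²(Δφ/2)+cosφ1·cosφ2·sin²(Δλ/2)=0.7674853342; c=2·atan2(√a, √(1-a))=2.135269356; dist=6371·c=13603.801 ≈ 13603.8 km; running total=71080.1 km
Leg 6 bearing: y=sinΔλ·cosφ2=0.81031882, x=cosφ1·sinφ2-sinφ1·cosφ2·cosΔλ=-0.23914388; θ=atan2(y, x)=106.4426° ≈ 106.4°
Leg 7: φ1=-0.6185237, φ2=0.4381352, Δφ=1.0566590, Δλ=-2.6000432 rad; a=sin²(Δφ/2)+cosφ1·cosφ2·sin²(Δλ/2)=0.9391030056; c=2·atan2(√a, √(1-a))=2.642894615; dist=6371·c=16837.882 ≈ 16837.9 km; running total=87918.0 km
Leg 7 bearing: y=sinΔλ·cosφ2=-0.46677587, x=cosφ1·sinφ2-sinφ1·cosφ2·cosΔλ=-0.10428083; θ=atan2(y, x)=-102.5935° <0 so +360° → 257.4065° ≈ 257.4°

Leg 1: dist=12375.1 km, bearing=153.6°
Leg 2: dist=12157.5 km, bearing=336.9°
Leg 3: dist=6879.9 km, bearing=174.4°
Leg 4: dist=10842.3 km, bearing=163.3°
Leg 5: dist=15221.5 km, bearing=316.8°
Leg 6: dist=13603.8 km, bearing=106.4°
Leg 7: dist=16837.9 km, bearing=257.4°
Total: 87918.0 km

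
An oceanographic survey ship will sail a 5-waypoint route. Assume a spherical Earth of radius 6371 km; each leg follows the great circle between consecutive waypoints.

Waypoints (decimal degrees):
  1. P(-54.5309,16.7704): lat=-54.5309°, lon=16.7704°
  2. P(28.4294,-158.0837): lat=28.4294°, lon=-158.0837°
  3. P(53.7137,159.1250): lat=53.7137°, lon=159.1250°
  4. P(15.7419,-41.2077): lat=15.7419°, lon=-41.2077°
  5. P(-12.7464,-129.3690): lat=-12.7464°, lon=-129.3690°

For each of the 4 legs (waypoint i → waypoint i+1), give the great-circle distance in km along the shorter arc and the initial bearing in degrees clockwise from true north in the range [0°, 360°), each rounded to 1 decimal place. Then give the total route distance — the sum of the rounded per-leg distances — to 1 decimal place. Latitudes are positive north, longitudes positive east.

Leg 1: dist=17083.1 km, bearing=190.2°
Leg 2: dist=4451.5 km, bearing=321.3°
Leg 3: dist=12052.1 km, bearing=20.6°
Leg 4: dist=10197.0 km, bearing=257.2°
Total: 43783.7 km

Leg 1: φ1=-0.9517437, φ2=0.4961866, Δφ=1.4479304, Δλ=-3.0517798 rad; a=sin²(Δφ/2)+cosφ1·cosφ2·sin²(Δλ/2)=0.9479796821; c=2·atan2(√a, √(1-a))=2.681382914; dist=6371·c=17083.091 ≈ 17083.1 km; running total=17083.1 km
Leg 1 bearing: y=sinΔλ·cosφ2=-0.07887572, x=cosφ1·sinφ2-sinφ1·cosφ2·cosΔλ=-0.43707601; θ=atan2(y, x)=-169.7704° <0 so +360° → 190.2296° ≈ 190.2°
Leg 2: φ1=0.4961866, φ2=0.9374809, Δφ=0.4412943, Δλ=5.5363362 rad; a=sin²(Δφ/2)+cosφ1·cosφ2·sin²(Δλ/2)=0.1171634270; c=2·atan2(√a, √(1-a))=0.698709138; dist=6371·c=4451.476 ≈ 4451.5 km; running total=21534.6 km
Leg 2 bearing: y=sinΔλ·cosφ2=-0.40204132, x=cosφ1·sinφ2-sinφ1·cosφ2·cosΔλ=0.50210299; θ=atan2(y, x)=-38.6848° <0 so +360° → 321.3152° ≈ 321.3°
Leg 3: φ1=0.9374809, φ2=0.2747480, Δφ=-0.6627329, Δλ=-3.4964652 rad; a=sin²(Δφ/2)+cosφ1·cosφ2·sin²(Δλ/2)=0.6577201684; c=2·atan2(√a, √(1-a))=1.891716973; dist=6371·c=12052.129 ≈ 12052.1 km; running total=33586.7 km
Leg 3 bearing: y=sinΔλ·cosφ2=0.33443849, x=cosφ1·sinφ2-sinφ1·cosφ2·cosΔλ=0.88805872; θ=atan2(y, x)=20.6361° ≈ 20.6°
Leg 4: φ1=0.2747480, φ2=-0.2224666, Δφ=-0.4972146, Δλ=-1.5387050 rad; a=sin²(Δφ/2)+cosφ1·cosφ2·sin²(Δλ/2)=0.5148690901; c=2·atan2(√a, √(1-a))=1.600538892; dist=6371·c=10197.033 ≈ 10197.0 km; running total=43783.7 km
Leg 4 bearing: y=sinΔλ·cosφ2=-0.97485399, x=cosφ1·sinφ2-sinφ1·cosφ2·cosΔλ=-0.22085139; θ=atan2(y, x)=-102.7648° <0 so +360° → 257.2352° ≈ 257.2°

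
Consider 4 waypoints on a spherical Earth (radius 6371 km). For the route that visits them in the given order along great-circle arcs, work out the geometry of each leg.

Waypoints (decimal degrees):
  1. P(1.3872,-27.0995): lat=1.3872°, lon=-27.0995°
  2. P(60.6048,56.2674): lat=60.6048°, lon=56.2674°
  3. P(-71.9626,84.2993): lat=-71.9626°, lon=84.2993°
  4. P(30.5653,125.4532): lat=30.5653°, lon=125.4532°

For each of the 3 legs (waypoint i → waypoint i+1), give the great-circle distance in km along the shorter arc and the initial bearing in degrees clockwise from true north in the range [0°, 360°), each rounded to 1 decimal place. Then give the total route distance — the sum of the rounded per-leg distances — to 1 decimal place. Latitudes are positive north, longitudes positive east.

Leg 1: dist=9511.6 km, bearing=29.3°
Leg 2: dist=14896.8 km, bearing=168.3°
Leg 3: dist=11834.1 km, bearing=36.2°
Total: 36242.5 km

Leg 1: φ1=0.0242112, φ2=1.0577533, Δφ=1.0335421, Δλ=1.4550269 rad; a=sin²(Δφ/2)+cosφ1·cosφ2·sin²(Δλ/2)=0.4611140937; c=2·atan2(√a, √(1-a))=1.492945900; dist=6371·c=9511.558 ≈ 9511.6 km; running total=9511.6 km
Leg 1 bearing: y=sinΔλ·cosφ2=0.48754524, x=cosφ1·sinφ2-sinφ1·cosφ2·cosΔλ=0.86962704; θ=atan2(y, x)=29.2766° ≈ 29.3°
Leg 2: φ1=1.0577533, φ2=-1.2559843, Δφ=-2.3137376, Δλ=0.4892490 rad; a=sin²(Δφ/2)+cosφ1·cosφ2·sin²(Δλ/2)=0.8471431880; c=2·atan2(√a, √(1-a))=2.338224194; dist=6371·c=14896.826 ≈ 14896.8 km; running total=24408.4 km
Leg 2 bearing: y=sinΔλ·cosφ2=0.14551830, x=cosφ1·sinφ2-sinφ1·cosφ2·cosΔλ=-0.70483392; θ=atan2(y, x)=168.3348° ≈ 168.3°
Leg 3: φ1=-1.2559843, φ2=0.5334651, Δφ=1.7894494, Δλ=0.7182711 rad; a=sin²(Δφ/2)+cosφ1·cosφ2·sin²(Δλ/2)=0.6413916576; c=2·atan2(√a, √(1-a))=1.857490954; dist=6371·c=11834.075 ≈ 11834.1 km; running total=36242.5 km
Leg 3 bearing: y=sinΔλ·cosφ2=0.56664321, x=cosφ1·sinφ2-sinφ1·cosφ2·cosΔλ=0.77391800; θ=atan2(y, x)=36.2106° ≈ 36.2°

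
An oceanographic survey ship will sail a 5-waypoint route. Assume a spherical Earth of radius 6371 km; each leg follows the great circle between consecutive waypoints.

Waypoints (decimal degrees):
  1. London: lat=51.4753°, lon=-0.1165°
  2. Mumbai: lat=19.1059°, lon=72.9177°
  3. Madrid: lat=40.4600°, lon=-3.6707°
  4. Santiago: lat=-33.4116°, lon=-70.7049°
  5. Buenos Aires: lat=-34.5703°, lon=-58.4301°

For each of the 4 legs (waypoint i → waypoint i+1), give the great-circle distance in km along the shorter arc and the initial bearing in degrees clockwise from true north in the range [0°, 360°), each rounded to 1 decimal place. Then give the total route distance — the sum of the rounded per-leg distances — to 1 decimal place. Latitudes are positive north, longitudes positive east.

Leg 1: dist=7191.1 km, bearing=90.8°
Leg 2: dist=7530.0 km, bearing=306.9°
Leg 3: dist=10706.7 km, bearing=230.6°
Leg 4: dist=1138.3 km, bearing=99.9°
Total: 26566.1 km

Leg 1: φ1=0.8984135, φ2=0.3334609, Δφ=-0.5649526, Δλ=1.2746873 rad; a=sin²(Δφ/2)+cosφ1·cosφ2·sin²(Δλ/2)=0.2860955929; c=2·atan2(√a, √(1-a))=1.128729173; dist=6371·c=7191.134 ≈ 7191.1 km; running total=7191.1 km
Leg 1 bearing: y=sinΔλ·cosφ2=0.90379165, x=cosφ1·sinφ2-sinφ1·cosφ2·cosΔλ=-0.01184330; θ=atan2(y, x)=90.7508° ≈ 90.8°
Leg 2: φ1=0.3334609, φ2=0.7061602, Δφ=0.3726994, Δλ=-1.3367197 rad; a=sin²(Δφ/2)+cosφ1·cosφ2·sin²(Δλ/2)=0.3104217226; c=2·atan2(√a, √(1-a))=1.181911706; dist=6371·c=7529.959 ≈ 7530.0 km; running total=14721.1 km
Leg 2 bearing: y=sinΔλ·cosφ2=-0.74010974, x=cosφ1·sinφ2-sinφ1·cosφ2·cosΔλ=0.55540785; θ=atan2(y, x)=-53.1140° <0 so +360° → 306.8860° ≈ 306.9°
Leg 3: φ1=0.7061602, φ2=-0.5831424, Δφ=-1.2893026, Δλ=-1.1699675 rad; a=sin²(Δφ/2)+cosφ1·cosφ2·sin²(Δλ/2)=0.5547575426; c=2·atan2(√a, √(1-a))=1.680531515; dist=6371·c=10706.666 ≈ 10706.7 km; running total=25427.8 km
Leg 3 bearing: y=sinΔλ·cosφ2=-0.76857345, x=cosφ1·sinφ2-sinφ1·cosφ2·cosΔλ=-0.63031841; θ=atan2(y, x)=-129.3557° <0 so +360° → 230.6443° ≈ 230.6°
Leg 4: φ1=-0.5831424, φ2=-0.6033656, Δφ=-0.0202231, Δλ=0.2142357 rad; a=sin²(Δφ/2)+cosφ1·cosφ2·sin²(Δλ/2)=0.0079589055; c=2·atan2(√a, √(1-a))=0.178662926; dist=6371·c=1138.262 ≈ 1138.3 km; running total=26566.1 km
Leg 4 bearing: y=sinΔλ·cosφ2=0.17506187, x=cosφ1·sinφ2-sinφ1·cosφ2·cosΔλ=-0.03058735; θ=atan2(y, x)=99.9108° ≈ 99.9°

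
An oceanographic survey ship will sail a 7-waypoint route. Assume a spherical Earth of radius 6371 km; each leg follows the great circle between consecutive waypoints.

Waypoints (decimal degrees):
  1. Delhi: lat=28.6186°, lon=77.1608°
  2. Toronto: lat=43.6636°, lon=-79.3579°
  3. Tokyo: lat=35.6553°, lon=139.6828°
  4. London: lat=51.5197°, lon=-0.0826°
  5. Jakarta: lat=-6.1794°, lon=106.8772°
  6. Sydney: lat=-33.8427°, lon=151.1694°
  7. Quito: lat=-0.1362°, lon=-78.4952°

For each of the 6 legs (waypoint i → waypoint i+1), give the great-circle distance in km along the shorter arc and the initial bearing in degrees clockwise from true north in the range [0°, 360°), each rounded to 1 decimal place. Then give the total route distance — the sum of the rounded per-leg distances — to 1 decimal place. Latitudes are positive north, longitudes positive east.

Leg 1: φ1=0.4994888, φ2=0.7620736, Δφ=0.2625848, Δλ=-2.7317667 rad; a=sin²(Δφ/2)+cosφ1·cosφ2·sin²(Δλ/2)=0.6258713212; c=2·atan2(√a, √(1-a))=1.825276795; dist=6371·c=11628.838 ≈ 11628.8 km; running total=11628.8 km
Leg 1 bearing: y=sinΔλ·cosφ2=-0.28824090, x=cosφ1·sinφ2-sinφ1·cosφ2·cosΔλ=0.92387381; θ=atan2(y, x)=-17.3275° <0 so +360° → 342.6725° ≈ 342.7°
Leg 2: φ1=0.7620736, φ2=0.6223024, Δφ=-0.1397712, Δλ=3.8229814 rad; a=sin²(Δφ/2)+cosφ1·cosφ2·sin²(Δλ/2)=0.5270435306; c=2·atan2(√a, √(1-a))=1.624909794; dist=6371·c=10352.300 ≈ 10352.3 km; running total=21981.1 km
Leg 2 bearing: y=sinΔλ·cosφ2=-0.51179550, x=cosφ1·sinφ2-sinφ1·cosφ2·cosΔλ=0.85740303; θ=atan2(y, x)=-30.8336° <0 so +360° → 329.1664° ≈ 329.2°
Leg 3: φ1=0.6223024, φ2=0.8991884, Δφ=0.2768860, Δλ=-2.4393664 rad; a=sin²(Δφ/2)+cosφ1·cosφ2·sin²(Δλ/2)=0.4648320344; c=2·atan2(√a, √(1-a))=1.500402272; dist=6371·c=9559.063 ≈ 9559.1 km; running total=31540.2 km
Leg 3 bearing: y=sinΔλ·cosφ2=-0.40192009, x=cosφ1·sinφ2-sinφ1·cosφ2·cosΔλ=0.91296939; θ=atan2(y, x)=-23.7607° <0 so +360° → 336.2393° ≈ 336.2°
Leg 4: φ1=0.8991884, φ2=-0.1078509, Δφ=-1.0070393, Δλ=1.8668007 rad; a=sin²(Δφ/2)+cosφ1·cosφ2·sin²(Δλ/2)=0.6323596441; c=2·atan2(√a, √(1-a))=1.838709141; dist=6371·c=11714.416 ≈ 11714.4 km; running total=43254.6 km
Leg 4 bearing: y=sinΔλ·cosφ2=0.95095208, x=cosφ1·sinφ2-sinφ1·cosφ2·cosΔλ=0.16004327; θ=atan2(y, x)=80.4468° ≈ 80.4°
Leg 5: φ1=-0.1078509, φ2=-0.5906665, Δφ=-0.4828157, Δλ=0.7730447 rad; a=sin²(Δφ/2)+cosφ1·cosφ2·sin²(Δλ/2)=0.1744976355; c=2·atan2(√a, √(1-a))=0.861889015; dist=6371·c=5491.095 ≈ 5491.1 km; running total=48745.7 km
Leg 5 bearing: y=sinΔλ·cosφ2=0.58000161, x=cosφ1·sinφ2-sinφ1·cosφ2·cosΔλ=-0.48968456; θ=atan2(y, x)=130.1738° ≈ 130.2°
Leg 6: φ1=-0.5906665, φ2=-0.0023771, Δφ=0.5882894, Δλ=-4.0084034 rad; a=sin²(Δφ/2)+cosφ1·cosφ2·sin²(Δλ/2)=0.7681349277; c=2·atan2(√a, √(1-a))=2.136807841; dist=6371·c=13613.603 ≈ 13613.6 km; running total=62359.3 km
Leg 6 bearing: y=sinΔλ·cosφ2=0.76226641, x=cosφ1·sinφ2-sinφ1·cosφ2·cosΔλ=-0.36244249; θ=atan2(y, x)=115.4302° ≈ 115.4°

Leg 1: dist=11628.8 km, bearing=342.7°
Leg 2: dist=10352.3 km, bearing=329.2°
Leg 3: dist=9559.1 km, bearing=336.2°
Leg 4: dist=11714.4 km, bearing=80.4°
Leg 5: dist=5491.1 km, bearing=130.2°
Leg 6: dist=13613.6 km, bearing=115.4°
Total: 62359.3 km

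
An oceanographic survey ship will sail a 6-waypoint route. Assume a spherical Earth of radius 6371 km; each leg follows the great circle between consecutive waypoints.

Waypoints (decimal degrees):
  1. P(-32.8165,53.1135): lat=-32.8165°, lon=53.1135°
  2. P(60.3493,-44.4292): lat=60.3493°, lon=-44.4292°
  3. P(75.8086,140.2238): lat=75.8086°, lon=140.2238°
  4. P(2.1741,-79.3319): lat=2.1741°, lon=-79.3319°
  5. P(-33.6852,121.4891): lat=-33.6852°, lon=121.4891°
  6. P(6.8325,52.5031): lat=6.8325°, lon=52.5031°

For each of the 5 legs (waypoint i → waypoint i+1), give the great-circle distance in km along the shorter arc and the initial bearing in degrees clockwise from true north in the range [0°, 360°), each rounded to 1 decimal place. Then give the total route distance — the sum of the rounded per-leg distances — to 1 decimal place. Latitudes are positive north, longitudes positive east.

Leg 1: φ1=-0.5727560, φ2=1.0532940, Δφ=1.6260500, Δλ=-1.7024413 rad; a=sin²(Δφ/2)+cosφ1·cosφ2·sin²(Δλ/2)=0.7627803715; c=2·atan2(√a, √(1-a))=2.124170417; dist=6371·c=13533.090 ≈ 13533.1 km; running total=13533.1 km
Leg 1 bearing: y=sinΔλ·cosφ2=-0.49043049, x=cosφ1·sinφ2-sinφ1·cosφ2·cosΔλ=0.69517180; θ=atan2(y, x)=-35.2022° <0 so +360° → 324.7978° ≈ 324.8°
Leg 2: φ1=1.0532940, φ2=1.3231097, Δφ=0.2698157, Δλ=3.2228028 rad; a=sin²(Δφ/2)+cosφ1·cosφ2·sin²(Δλ/2)=0.1391744107; c=2·atan2(√a, √(1-a))=0.764611753; dist=6371·c=4871.341 ≈ 4871.3 km; running total=18404.4 km
Leg 2 bearing: y=sinΔλ·cosφ2=-0.01988776, x=cosφ1·sinφ2-sinφ1·cosφ2·cosΔλ=0.69197114; θ=atan2(y, x)=-1.6463° <0 so +360° → 358.3537° ≈ 358.4°
Leg 3: φ1=1.3231097, φ2=0.0379452, Δφ=-1.2851645, Δλ=-3.8319699 rad; a=sin²(Δφ/2)+cosφ1·cosφ2·sin²(Δλ/2)=0.5760534022; c=2·atan2(√a, √(1-a))=1.723495859; dist=6371·c=10980.392 ≈ 10980.4 km; running total=29384.8 km
Leg 3 bearing: y=sinΔλ·cosφ2=0.63636964, x=cosφ1·sinφ2-sinφ1·cosφ2·cosΔλ=0.75623885; θ=atan2(y, x)=40.0804° ≈ 40.1°
Leg 4: φ1=0.0379452, φ2=-0.5879176, Δφ=-0.6258629, Δλ=3.5049877 rad; a=sin²(Δφ/2)+cosφ1·cosφ2·sin²(Δλ/2)=0.8991191503; c=2·atan2(√a, √(1-a))=2.495161100; dist=6371·c=15896.671 ≈ 15896.7 km; running total=45281.5 km
Leg 4 bearing: y=sinΔλ·cosφ2=-0.29576867, x=cosφ1·sinφ2-sinφ1·cosφ2·cosΔλ=-0.52472518; θ=atan2(y, x)=-150.5916° <0 so +360° → 209.4084° ≈ 209.4°
Leg 5: φ1=-0.5879176, φ2=0.1192496, Δφ=0.7071673, Δλ=-1.2040328 rad; a=sin²(Δφ/2)+cosφ1·cosφ2·sin²(Δλ/2)=0.3848574758; c=2·atan2(√a, √(1-a))=1.338425733; dist=6371·c=8527.110 ≈ 8527.1 km; running total=53808.6 km
Leg 5 bearing: y=sinΔλ·cosφ2=-0.92686334, x=cosφ1·sinφ2-sinφ1·cosφ2·cosΔλ=0.29646778; θ=atan2(y, x)=-72.2625° <0 so +360° → 287.7375° ≈ 287.7°

Leg 1: dist=13533.1 km, bearing=324.8°
Leg 2: dist=4871.3 km, bearing=358.4°
Leg 3: dist=10980.4 km, bearing=40.1°
Leg 4: dist=15896.7 km, bearing=209.4°
Leg 5: dist=8527.1 km, bearing=287.7°
Total: 53808.6 km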